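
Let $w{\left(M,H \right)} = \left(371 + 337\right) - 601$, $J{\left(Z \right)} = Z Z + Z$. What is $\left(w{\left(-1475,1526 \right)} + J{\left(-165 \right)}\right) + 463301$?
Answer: $490468$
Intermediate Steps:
$J{\left(Z \right)} = Z + Z^{2}$ ($J{\left(Z \right)} = Z^{2} + Z = Z + Z^{2}$)
$w{\left(M,H \right)} = 107$ ($w{\left(M,H \right)} = 708 - 601 = 107$)
$\left(w{\left(-1475,1526 \right)} + J{\left(-165 \right)}\right) + 463301 = \left(107 - 165 \left(1 - 165\right)\right) + 463301 = \left(107 - -27060\right) + 463301 = \left(107 + 27060\right) + 463301 = 27167 + 463301 = 490468$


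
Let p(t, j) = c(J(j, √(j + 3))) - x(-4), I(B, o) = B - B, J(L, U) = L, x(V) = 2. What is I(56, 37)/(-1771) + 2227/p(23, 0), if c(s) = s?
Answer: -2227/2 ≈ -1113.5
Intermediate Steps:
I(B, o) = 0
p(t, j) = -2 + j (p(t, j) = j - 1*2 = j - 2 = -2 + j)
I(56, 37)/(-1771) + 2227/p(23, 0) = 0/(-1771) + 2227/(-2 + 0) = 0*(-1/1771) + 2227/(-2) = 0 + 2227*(-½) = 0 - 2227/2 = -2227/2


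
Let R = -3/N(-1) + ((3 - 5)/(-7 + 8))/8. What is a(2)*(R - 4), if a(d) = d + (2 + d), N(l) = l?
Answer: -15/2 ≈ -7.5000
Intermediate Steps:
a(d) = 2 + 2*d
R = 11/4 (R = -3/(-1) + ((3 - 5)/(-7 + 8))/8 = -3*(-1) - 2/1*(1/8) = 3 - 2*1*(1/8) = 3 - 2*1/8 = 3 - 1/4 = 11/4 ≈ 2.7500)
a(2)*(R - 4) = (2 + 2*2)*(11/4 - 4) = (2 + 4)*(-5/4) = 6*(-5/4) = -15/2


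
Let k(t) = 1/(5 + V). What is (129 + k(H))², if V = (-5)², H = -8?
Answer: 14984641/900 ≈ 16650.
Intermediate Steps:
V = 25
k(t) = 1/30 (k(t) = 1/(5 + 25) = 1/30)
(129 + k(H))² = (129 + 1/30)² = (3871/30)² = 14984641/900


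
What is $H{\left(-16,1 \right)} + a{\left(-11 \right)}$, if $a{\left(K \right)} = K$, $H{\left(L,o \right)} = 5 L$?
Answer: $-91$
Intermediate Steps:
$H{\left(-16,1 \right)} + a{\left(-11 \right)} = 5 \left(-16\right) - 11 = -80 - 11 = -91$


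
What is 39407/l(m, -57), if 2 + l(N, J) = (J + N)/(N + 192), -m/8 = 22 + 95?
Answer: -9772936/165 ≈ -59230.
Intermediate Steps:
m = -936 (m = -8*(22 + 95) = -8*117 = -936)
l(N, J) = -2 + (J + N)/(192 + N) (l(N, J) = -2 + (J + N)/(N + 192) = -2 + (J + N)/(192 + N))
39407/l(m, -57) = 39407/(((-384 - 57 - 1*(-936))/(192 - 936))) = 39407/(((-384 - 57 + 936)/(-744))) = 39407/((-1/744*495)) = 39407/(-165/248) = 39407*(-248/165) = -9772936/165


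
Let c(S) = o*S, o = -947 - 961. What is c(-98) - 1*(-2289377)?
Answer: 2476361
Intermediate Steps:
o = -1908
c(S) = -1908*S
c(-98) - 1*(-2289377) = -1908*(-98) - 1*(-2289377) = 186984 + 2289377 = 2476361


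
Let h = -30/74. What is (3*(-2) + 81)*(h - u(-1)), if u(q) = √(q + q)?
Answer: -1125/37 - 75*I*√2 ≈ -30.405 - 106.07*I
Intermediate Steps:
u(q) = √2*√q (u(q) = √(2*q) = √2*√q)
h = -15/37 (h = -30*1/74 = -15/37 ≈ -0.40541)
(3*(-2) + 81)*(h - u(-1)) = (3*(-2) + 81)*(-15/37 - √2*√(-1)) = (-6 + 81)*(-15/37 - √2*I) = 75*(-15/37 - I*√2) = -1125/37 - 75*I*√2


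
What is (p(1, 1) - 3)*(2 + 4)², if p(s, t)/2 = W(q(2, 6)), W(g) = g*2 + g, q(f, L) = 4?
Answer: 756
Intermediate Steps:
W(g) = 3*g (W(g) = 2*g + g = 3*g)
p(s, t) = 24 (p(s, t) = 2*(3*4) = 2*12 = 24)
(p(1, 1) - 3)*(2 + 4)² = (24 - 3)*(2 + 4)² = 21*6² = 21*36 = 756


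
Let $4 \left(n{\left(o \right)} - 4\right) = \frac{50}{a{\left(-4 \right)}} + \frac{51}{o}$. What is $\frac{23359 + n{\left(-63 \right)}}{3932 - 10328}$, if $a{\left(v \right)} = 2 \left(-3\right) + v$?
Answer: $- \frac{981185}{268632} \approx -3.6525$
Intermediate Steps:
$a{\left(v \right)} = -6 + v$
$n{\left(o \right)} = \frac{11}{4} + \frac{51}{4 o}$ ($n{\left(o \right)} = 4 + \frac{\frac{50}{-6 - 4} + \frac{51}{o}}{4} = 4 + \frac{\frac{50}{-10} + \frac{51}{o}}{4} = 4 + \frac{50 \left(- \frac{1}{10}\right) + \frac{51}{o}}{4} = 4 + \frac{-5 + \frac{51}{o}}{4} = 4 - \left(\frac{5}{4} - \frac{51}{4 o}\right) = \frac{11}{4} + \frac{51}{4 o}$)
$\frac{23359 + n{\left(-63 \right)}}{3932 - 10328} = \frac{23359 + \frac{51 + 11 \left(-63\right)}{4 \left(-63\right)}}{3932 - 10328} = \frac{23359 + \frac{1}{4} \left(- \frac{1}{63}\right) \left(51 - 693\right)}{-6396} = \left(23359 + \frac{1}{4} \left(- \frac{1}{63}\right) \left(-642\right)\right) \left(- \frac{1}{6396}\right) = \left(23359 + \frac{107}{42}\right) \left(- \frac{1}{6396}\right) = \frac{981185}{42} \left(- \frac{1}{6396}\right) = - \frac{981185}{268632}$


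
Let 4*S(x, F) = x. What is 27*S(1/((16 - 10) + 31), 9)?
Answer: 27/148 ≈ 0.18243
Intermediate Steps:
S(x, F) = x/4
27*S(1/((16 - 10) + 31), 9) = 27*(1/(4*((16 - 10) + 31))) = 27*(1/(4*(6 + 31))) = 27*((¼)/37) = 27*((¼)*(1/37)) = 27*(1/148) = 27/148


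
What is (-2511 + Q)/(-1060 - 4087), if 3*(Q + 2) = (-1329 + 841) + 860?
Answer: 2389/5147 ≈ 0.46415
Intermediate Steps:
Q = 122 (Q = -2 + ((-1329 + 841) + 860)/3 = -2 + (-488 + 860)/3 = -2 + (⅓)*372 = -2 + 124 = 122)
(-2511 + Q)/(-1060 - 4087) = (-2511 + 122)/(-1060 - 4087) = -2389/(-5147) = -2389*(-1/5147) = 2389/5147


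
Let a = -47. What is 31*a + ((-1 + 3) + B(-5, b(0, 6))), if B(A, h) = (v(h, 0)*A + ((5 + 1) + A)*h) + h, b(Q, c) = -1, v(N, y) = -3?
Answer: -1442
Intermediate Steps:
B(A, h) = h - 3*A + h*(6 + A) (B(A, h) = (-3*A + ((5 + 1) + A)*h) + h = (-3*A + (6 + A)*h) + h = (-3*A + h*(6 + A)) + h = h - 3*A + h*(6 + A))
31*a + ((-1 + 3) + B(-5, b(0, 6))) = 31*(-47) + ((-1 + 3) + (-3*(-5) + 7*(-1) - 5*(-1))) = -1457 + (2 + (15 - 7 + 5)) = -1457 + (2 + 13) = -1457 + 15 = -1442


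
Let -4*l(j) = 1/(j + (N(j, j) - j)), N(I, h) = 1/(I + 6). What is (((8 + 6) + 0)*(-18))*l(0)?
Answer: 378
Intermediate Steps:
N(I, h) = 1/(6 + I)
l(j) = -3/2 - j/4 (l(j) = -1/(4*(j + (1/(6 + j) - j))) = -(3/2 + j/4) = -(6 + j)/4 = -3/2 - j/4)
(((8 + 6) + 0)*(-18))*l(0) = (((8 + 6) + 0)*(-18))*(-3/2 - ¼*0) = ((14 + 0)*(-18))*(-3/2 + 0) = (14*(-18))*(-3/2) = -252*(-3/2) = 378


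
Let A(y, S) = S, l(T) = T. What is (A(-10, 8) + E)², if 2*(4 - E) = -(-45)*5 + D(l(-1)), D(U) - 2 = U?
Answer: 10201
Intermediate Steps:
D(U) = 2 + U
E = -109 (E = 4 - (-(-45)*5 + (2 - 1))/2 = 4 - (-9*(-25) + 1)/2 = 4 - (225 + 1)/2 = 4 - ½*226 = 4 - 113 = -109)
(A(-10, 8) + E)² = (8 - 109)² = (-101)² = 10201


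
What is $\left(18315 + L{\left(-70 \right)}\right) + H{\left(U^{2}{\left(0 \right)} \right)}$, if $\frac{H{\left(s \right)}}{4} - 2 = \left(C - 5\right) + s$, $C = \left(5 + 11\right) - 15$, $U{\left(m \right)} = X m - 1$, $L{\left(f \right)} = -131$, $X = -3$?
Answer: $18180$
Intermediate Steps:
$U{\left(m \right)} = -1 - 3 m$ ($U{\left(m \right)} = - 3 m - 1 = -1 - 3 m$)
$C = 1$ ($C = 16 - 15 = 1$)
$H{\left(s \right)} = -8 + 4 s$ ($H{\left(s \right)} = 8 + 4 \left(\left(1 - 5\right) + s\right) = 8 + 4 \left(-4 + s\right) = 8 + \left(-16 + 4 s\right) = -8 + 4 s$)
$\left(18315 + L{\left(-70 \right)}\right) + H{\left(U^{2}{\left(0 \right)} \right)} = \left(18315 - 131\right) - \left(8 - 4 \left(-1 - 0\right)^{2}\right) = 18184 - \left(8 - 4 \left(-1 + 0\right)^{2}\right) = 18184 - \left(8 - 4 \left(-1\right)^{2}\right) = 18184 + \left(-8 + 4 \cdot 1\right) = 18184 + \left(-8 + 4\right) = 18184 - 4 = 18180$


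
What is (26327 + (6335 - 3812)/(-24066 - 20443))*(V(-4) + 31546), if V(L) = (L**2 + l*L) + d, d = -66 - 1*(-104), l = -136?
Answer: 37665886612480/44509 ≈ 8.4625e+8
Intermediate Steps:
d = 38 (d = -66 + 104 = 38)
V(L) = 38 + L**2 - 136*L (V(L) = (L**2 - 136*L) + 38 = 38 + L**2 - 136*L)
(26327 + (6335 - 3812)/(-24066 - 20443))*(V(-4) + 31546) = (26327 + (6335 - 3812)/(-24066 - 20443))*((38 + (-4)**2 - 136*(-4)) + 31546) = (26327 + 2523/(-44509))*((38 + 16 + 544) + 31546) = (26327 + 2523*(-1/44509))*(598 + 31546) = (26327 - 2523/44509)*32144 = (1171785920/44509)*32144 = 37665886612480/44509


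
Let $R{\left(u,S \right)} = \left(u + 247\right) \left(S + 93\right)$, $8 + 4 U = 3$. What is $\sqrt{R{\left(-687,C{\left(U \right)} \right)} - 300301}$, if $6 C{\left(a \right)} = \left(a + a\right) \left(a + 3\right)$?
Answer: $\frac{i \sqrt{12272406}}{6} \approx 583.87 i$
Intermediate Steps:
$U = - \frac{5}{4}$ ($U = -2 + \frac{1}{4} \cdot 3 = -2 + \frac{3}{4} = - \frac{5}{4} \approx -1.25$)
$C{\left(a \right)} = \frac{a \left(3 + a\right)}{3}$ ($C{\left(a \right)} = \frac{\left(a + a\right) \left(a + 3\right)}{6} = \frac{2 a \left(3 + a\right)}{6} = \frac{a \left(3 + a\right)}{3}$)
$R{\left(u,S \right)} = \left(93 + S\right) \left(247 + u\right)$ ($R{\left(u,S \right)} = \left(247 + u\right) \left(93 + S\right) = \left(93 + S\right) \left(247 + u\right)$)
$\sqrt{R{\left(-687,C{\left(U \right)} \right)} - 300301} = \sqrt{\left(22971 + 93 \left(-687\right) + 247 \cdot \frac{1}{3} \left(- \frac{5}{4}\right) \left(3 - \frac{5}{4}\right) + \frac{1}{3} \left(- \frac{5}{4}\right) \left(3 - \frac{5}{4}\right) \left(-687\right)\right) - 300301} = \sqrt{\left(22971 - 63891 + 247 \cdot \frac{1}{3} \left(- \frac{5}{4}\right) \frac{7}{4} + \frac{1}{3} \left(- \frac{5}{4}\right) \frac{7}{4} \left(-687\right)\right) - 300301} = \sqrt{\left(22971 - 63891 + 247 \left(- \frac{35}{48}\right) - - \frac{8015}{16}\right) - 300301} = \sqrt{\left(22971 - 63891 - \frac{8645}{48} + \frac{8015}{16}\right) - 300301} = \sqrt{- \frac{243595}{6} - 300301} = \sqrt{- \frac{2045401}{6}} = \frac{i \sqrt{12272406}}{6}$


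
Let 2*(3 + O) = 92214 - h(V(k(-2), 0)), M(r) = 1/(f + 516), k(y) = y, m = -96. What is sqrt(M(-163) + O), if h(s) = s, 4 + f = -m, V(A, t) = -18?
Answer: sqrt(1065394790)/152 ≈ 214.74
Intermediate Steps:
f = 92 (f = -4 - 1*(-96) = -4 + 96 = 92)
M(r) = 1/608 (M(r) = 1/(92 + 516) = 1/608)
O = 46113 (O = -3 + (92214 - 1*(-18))/2 = -3 + (92214 + 18)/2 = -3 + (1/2)*92232 = -3 + 46116 = 46113)
sqrt(M(-163) + O) = sqrt(1/608 + 46113) = sqrt(28036705/608) = sqrt(1065394790)/152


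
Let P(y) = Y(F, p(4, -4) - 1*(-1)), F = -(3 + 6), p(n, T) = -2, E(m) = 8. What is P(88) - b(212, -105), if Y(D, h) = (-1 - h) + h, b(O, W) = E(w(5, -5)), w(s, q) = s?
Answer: -9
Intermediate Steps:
b(O, W) = 8
F = -9 (F = -1*9 = -9)
Y(D, h) = -1
P(y) = -1
P(88) - b(212, -105) = -1 - 1*8 = -1 - 8 = -9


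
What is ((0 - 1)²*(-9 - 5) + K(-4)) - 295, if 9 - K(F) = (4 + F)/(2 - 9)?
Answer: -300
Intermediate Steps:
K(F) = 67/7 + F/7 (K(F) = 9 - (4 + F)/(2 - 9) = 9 - (4 + F)/(-7) = 9 - (4 + F)*(-1)/7 = 9 - (-4/7 - F/7) = 9 + (4/7 + F/7) = 67/7 + F/7)
((0 - 1)²*(-9 - 5) + K(-4)) - 295 = ((0 - 1)²*(-9 - 5) + (67/7 + (⅐)*(-4))) - 295 = ((-1)²*(-14) + (67/7 - 4/7)) - 295 = (1*(-14) + 9) - 295 = (-14 + 9) - 295 = -5 - 295 = -300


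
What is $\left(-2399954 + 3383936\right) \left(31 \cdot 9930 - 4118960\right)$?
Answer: $-3750083319660$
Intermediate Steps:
$\left(-2399954 + 3383936\right) \left(31 \cdot 9930 - 4118960\right) = 983982 \left(307830 - 4118960\right) = 983982 \left(-3811130\right) = -3750083319660$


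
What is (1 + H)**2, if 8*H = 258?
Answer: 17689/16 ≈ 1105.6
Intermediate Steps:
H = 129/4 (H = (1/8)*258 = 129/4 ≈ 32.250)
(1 + H)**2 = (1 + 129/4)**2 = (133/4)**2 = 17689/16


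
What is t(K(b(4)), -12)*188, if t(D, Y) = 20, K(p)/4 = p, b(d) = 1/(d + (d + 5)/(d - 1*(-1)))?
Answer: 3760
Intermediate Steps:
b(d) = 1/(d + (5 + d)/(1 + d)) (b(d) = 1/(d + (5 + d)/(d + 1)) = 1/(d + (5 + d)/(1 + d)))
K(p) = 4*p
t(K(b(4)), -12)*188 = 20*188 = 3760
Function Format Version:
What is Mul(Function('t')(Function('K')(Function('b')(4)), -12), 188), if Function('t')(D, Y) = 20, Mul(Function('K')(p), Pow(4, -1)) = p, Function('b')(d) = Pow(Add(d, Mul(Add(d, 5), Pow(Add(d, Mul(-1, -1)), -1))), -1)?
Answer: 3760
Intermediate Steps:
Function('b')(d) = Pow(Add(d, Mul(Pow(Add(1, d), -1), Add(5, d))), -1) (Function('b')(d) = Pow(Add(d, Mul(Add(5, d), Pow(Add(d, 1), -1))), -1) = Pow(Add(d, Mul(Add(5, d), Pow(Add(1, d), -1))), -1) = Pow(Add(d, Mul(Pow(Add(1, d), -1), Add(5, d))), -1))
Function('K')(p) = Mul(4, p)
Mul(Function('t')(Function('K')(Function('b')(4)), -12), 188) = Mul(20, 188) = 3760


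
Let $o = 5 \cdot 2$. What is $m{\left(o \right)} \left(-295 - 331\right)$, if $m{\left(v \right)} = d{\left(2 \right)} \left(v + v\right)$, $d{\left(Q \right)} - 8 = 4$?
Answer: $-150240$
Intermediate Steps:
$d{\left(Q \right)} = 12$ ($d{\left(Q \right)} = 8 + 4 = 12$)
$o = 10$
$m{\left(v \right)} = 24 v$ ($m{\left(v \right)} = 12 \left(v + v\right) = 12 \cdot 2 v = 24 v$)
$m{\left(o \right)} \left(-295 - 331\right) = 24 \cdot 10 \left(-295 - 331\right) = 240 \left(-295 - 331\right) = 240 \left(-626\right) = -150240$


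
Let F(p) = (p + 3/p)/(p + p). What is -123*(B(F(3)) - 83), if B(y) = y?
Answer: 10127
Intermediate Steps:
F(p) = (p + 3/p)/(2*p) (F(p) = (p + 3/p)/((2*p)) = (p + 3/p)*(1/(2*p)) = (p + 3/p)/(2*p))
-123*(B(F(3)) - 83) = -123*((½)*(3 + 3²)/3² - 83) = -123*((½)*(⅑)*(3 + 9) - 83) = -123*((½)*(⅑)*12 - 83) = -123*(⅔ - 83) = -123*(-247/3) = 10127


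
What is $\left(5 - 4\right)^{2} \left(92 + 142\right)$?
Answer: $234$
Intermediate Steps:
$\left(5 - 4\right)^{2} \left(92 + 142\right) = 1^{2} \cdot 234 = 1 \cdot 234 = 234$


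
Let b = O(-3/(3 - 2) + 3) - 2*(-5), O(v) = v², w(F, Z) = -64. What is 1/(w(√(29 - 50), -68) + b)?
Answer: -1/54 ≈ -0.018519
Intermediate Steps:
b = 10 (b = (-3/(3 - 2) + 3)² - 2*(-5) = (-3/1 + 3)² + 10 = (1*(-3) + 3)² + 10 = (-3 + 3)² + 10 = 0² + 10 = 0 + 10 = 10)
1/(w(√(29 - 50), -68) + b) = 1/(-64 + 10) = 1/(-54) = -1/54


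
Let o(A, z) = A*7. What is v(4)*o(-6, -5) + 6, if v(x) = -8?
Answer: 342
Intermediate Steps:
o(A, z) = 7*A
v(4)*o(-6, -5) + 6 = -56*(-6) + 6 = -8*(-42) + 6 = 336 + 6 = 342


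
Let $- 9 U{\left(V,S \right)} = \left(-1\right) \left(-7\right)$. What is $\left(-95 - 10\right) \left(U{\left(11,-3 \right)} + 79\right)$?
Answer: $- \frac{24640}{3} \approx -8213.3$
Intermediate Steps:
$U{\left(V,S \right)} = - \frac{7}{9}$ ($U{\left(V,S \right)} = - \frac{\left(-1\right) \left(-7\right)}{9} = \left(- \frac{1}{9}\right) 7 = - \frac{7}{9}$)
$\left(-95 - 10\right) \left(U{\left(11,-3 \right)} + 79\right) = \left(-95 - 10\right) \left(- \frac{7}{9} + 79\right) = \left(-105\right) \frac{704}{9} = - \frac{24640}{3}$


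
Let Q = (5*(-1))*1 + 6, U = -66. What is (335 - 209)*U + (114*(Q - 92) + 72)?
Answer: -18618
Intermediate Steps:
Q = 1 (Q = -5*1 + 6 = -5 + 6 = 1)
(335 - 209)*U + (114*(Q - 92) + 72) = (335 - 209)*(-66) + (114*(1 - 92) + 72) = 126*(-66) + (114*(-91) + 72) = -8316 + (-10374 + 72) = -8316 - 10302 = -18618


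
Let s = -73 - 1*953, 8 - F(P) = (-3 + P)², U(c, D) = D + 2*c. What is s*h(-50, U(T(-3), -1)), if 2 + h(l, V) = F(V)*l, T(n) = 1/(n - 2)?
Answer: -580716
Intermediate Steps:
T(n) = 1/(-2 + n)
F(P) = 8 - (-3 + P)²
h(l, V) = -2 + l*(8 - (-3 + V)²) (h(l, V) = -2 + (8 - (-3 + V)²)*l = -2 + l*(8 - (-3 + V)²))
s = -1026 (s = -73 - 953 = -1026)
s*h(-50, U(T(-3), -1)) = -1026*(-2 - 1*(-50)*(-8 + (-3 + (-1 + 2/(-2 - 3)))²)) = -1026*(-2 - 1*(-50)*(-8 + (-3 + (-1 + 2/(-5)))²)) = -1026*(-2 - 1*(-50)*(-8 + (-3 + (-1 + 2*(-⅕)))²)) = -1026*(-2 - 1*(-50)*(-8 + (-3 + (-1 - ⅖))²)) = -1026*(-2 - 1*(-50)*(-8 + (-3 - 7/5)²)) = -1026*(-2 - 1*(-50)*(-8 + (-22/5)²)) = -1026*(-2 - 1*(-50)*(-8 + 484/25)) = -1026*(-2 - 1*(-50)*284/25) = -1026*(-2 + 568) = -1026*566 = -580716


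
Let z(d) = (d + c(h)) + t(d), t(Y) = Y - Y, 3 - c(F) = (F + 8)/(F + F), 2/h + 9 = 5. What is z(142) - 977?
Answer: -1649/2 ≈ -824.50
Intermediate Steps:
h = -½ (h = 2/(-9 + 5) = 2/(-4) = 2*(-¼) = -½ ≈ -0.50000)
c(F) = 3 - (8 + F)/(2*F) (c(F) = 3 - (F + 8)/(F + F) = 3 - (8 + F)/(2*F))
t(Y) = 0
z(d) = 21/2 + d (z(d) = (d + (5/2 - 4/(-½))) + 0 = (d + (5/2 - 4*(-2))) + 0 = (d + (5/2 + 8)) + 0 = (d + 21/2) + 0 = (21/2 + d) + 0 = 21/2 + d)
z(142) - 977 = (21/2 + 142) - 977 = 305/2 - 977 = -1649/2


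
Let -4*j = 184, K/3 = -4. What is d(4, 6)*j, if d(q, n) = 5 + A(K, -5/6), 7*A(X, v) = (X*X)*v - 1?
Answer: 3956/7 ≈ 565.14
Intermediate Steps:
K = -12 (K = 3*(-4) = -12)
j = -46 (j = -¼*184 = -46)
A(X, v) = -⅐ + v*X²/7 (A(X, v) = ((X*X)*v - 1)/7 = (X²*v - 1)/7 = (v*X² - 1)/7 = (-1 + v*X²)/7 = -⅐ + v*X²/7)
d(q, n) = -86/7 (d(q, n) = 5 + (-⅐ + (⅐)*(-5/6)*(-12)²) = 5 + (-⅐ + (⅐)*(-5*⅙)*144) = 5 + (-⅐ + (⅐)*(-⅚)*144) = 5 + (-⅐ - 120/7) = 5 - 121/7 = -86/7)
d(4, 6)*j = -86/7*(-46) = 3956/7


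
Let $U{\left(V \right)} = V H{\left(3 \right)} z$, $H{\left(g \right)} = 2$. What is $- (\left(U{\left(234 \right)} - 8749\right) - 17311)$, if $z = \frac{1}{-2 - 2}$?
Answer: $26177$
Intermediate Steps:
$z = - \frac{1}{4}$ ($z = \frac{1}{-4} = - \frac{1}{4} \approx -0.25$)
$U{\left(V \right)} = - \frac{V}{2}$ ($U{\left(V \right)} = V 2 \left(- \frac{1}{4}\right) = 2 V \left(- \frac{1}{4}\right) = - \frac{V}{2}$)
$- (\left(U{\left(234 \right)} - 8749\right) - 17311) = - (\left(\left(- \frac{1}{2}\right) 234 - 8749\right) - 17311) = - (\left(-117 + \left(-59638 + 50889\right)\right) - 17311) = - (\left(-117 - 8749\right) - 17311) = - (-8866 - 17311) = \left(-1\right) \left(-26177\right) = 26177$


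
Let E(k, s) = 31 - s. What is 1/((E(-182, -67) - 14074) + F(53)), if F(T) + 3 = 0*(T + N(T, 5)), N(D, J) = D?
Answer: -1/13979 ≈ -7.1536e-5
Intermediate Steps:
F(T) = -3 (F(T) = -3 + 0*(T + T) = -3 + 0*(2*T) = -3 + 0 = -3)
1/((E(-182, -67) - 14074) + F(53)) = 1/(((31 - 1*(-67)) - 14074) - 3) = 1/(((31 + 67) - 14074) - 3) = 1/((98 - 14074) - 3) = 1/(-13976 - 3) = 1/(-13979) = -1/13979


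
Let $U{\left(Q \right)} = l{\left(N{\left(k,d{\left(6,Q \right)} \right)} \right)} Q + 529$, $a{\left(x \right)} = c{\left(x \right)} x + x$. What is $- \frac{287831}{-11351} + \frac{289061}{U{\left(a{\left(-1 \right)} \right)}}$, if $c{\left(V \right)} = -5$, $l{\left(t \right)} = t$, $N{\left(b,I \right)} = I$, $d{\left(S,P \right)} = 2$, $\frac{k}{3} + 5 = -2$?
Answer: $\frac{3435696658}{6095487} \approx 563.65$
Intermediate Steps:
$k = -21$ ($k = -15 + 3 \left(-2\right) = -15 - 6 = -21$)
$a{\left(x \right)} = - 4 x$ ($a{\left(x \right)} = - 5 x + x = - 4 x$)
$U{\left(Q \right)} = 529 + 2 Q$ ($U{\left(Q \right)} = 2 Q + 529 = 529 + 2 Q$)
$- \frac{287831}{-11351} + \frac{289061}{U{\left(a{\left(-1 \right)} \right)}} = - \frac{287831}{-11351} + \frac{289061}{529 + 2 \left(\left(-4\right) \left(-1\right)\right)} = \left(-287831\right) \left(- \frac{1}{11351}\right) + \frac{289061}{529 + 2 \cdot 4} = \frac{287831}{11351} + \frac{289061}{529 + 8} = \frac{287831}{11351} + \frac{289061}{537} = \frac{3435696658}{6095487}$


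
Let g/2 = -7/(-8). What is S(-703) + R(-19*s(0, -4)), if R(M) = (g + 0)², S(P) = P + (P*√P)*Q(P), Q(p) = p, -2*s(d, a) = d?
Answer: -11199/16 + 494209*I*√703 ≈ -699.94 + 1.3104e+7*I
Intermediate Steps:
s(d, a) = -d/2
g = 7/4 (g = 2*(-7/(-8)) = 2*(-7*(-⅛)) = 2*(7/8) = 7/4 ≈ 1.7500)
S(P) = P + P^(5/2) (S(P) = P + (P*√P)*P = P + P^(3/2)*P = P + P^(5/2))
R(M) = 49/16 (R(M) = (7/4 + 0)² = (7/4)² = 49/16)
S(-703) + R(-19*s(0, -4)) = (-703 + (-703)^(5/2)) + 49/16 = (-703 + 494209*I*√703) + 49/16 = -11199/16 + 494209*I*√703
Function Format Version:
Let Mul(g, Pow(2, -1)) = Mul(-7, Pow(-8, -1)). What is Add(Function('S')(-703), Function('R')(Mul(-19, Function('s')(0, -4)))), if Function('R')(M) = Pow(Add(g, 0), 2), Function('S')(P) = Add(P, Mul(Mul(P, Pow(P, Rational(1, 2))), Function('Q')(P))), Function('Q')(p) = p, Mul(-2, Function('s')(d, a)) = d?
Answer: Add(Rational(-11199, 16), Mul(494209, I, Pow(703, Rational(1, 2)))) ≈ Add(-699.94, Mul(1.3104e+7, I))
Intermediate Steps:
Function('s')(d, a) = Mul(Rational(-1, 2), d)
g = Rational(7, 4) (g = Mul(2, Mul(-7, Pow(-8, -1))) = Mul(2, Mul(-7, Rational(-1, 8))) = Mul(2, Rational(7, 8)) = Rational(7, 4) ≈ 1.7500)
Function('S')(P) = Add(P, Pow(P, Rational(5, 2))) (Function('S')(P) = Add(P, Mul(Mul(P, Pow(P, Rational(1, 2))), P)) = Add(P, Mul(Pow(P, Rational(3, 2)), P)) = Add(P, Pow(P, Rational(5, 2))))
Function('R')(M) = Rational(49, 16) (Function('R')(M) = Pow(Add(Rational(7, 4), 0), 2) = Pow(Rational(7, 4), 2) = Rational(49, 16))
Add(Function('S')(-703), Function('R')(Mul(-19, Function('s')(0, -4)))) = Add(Add(-703, Pow(-703, Rational(5, 2))), Rational(49, 16)) = Add(Add(-703, Mul(494209, I, Pow(703, Rational(1, 2)))), Rational(49, 16)) = Add(Rational(-11199, 16), Mul(494209, I, Pow(703, Rational(1, 2))))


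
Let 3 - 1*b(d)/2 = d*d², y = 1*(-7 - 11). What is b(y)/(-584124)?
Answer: -1945/97354 ≈ -0.019979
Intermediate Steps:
y = -18 (y = 1*(-18) = -18)
b(d) = 6 - 2*d³ (b(d) = 6 - 2*d*d² = 6 - 2*d³)
b(y)/(-584124) = (6 - 2*(-18)³)/(-584124) = (6 - 2*(-5832))*(-1/584124) = (6 + 11664)*(-1/584124) = 11670*(-1/584124) = -1945/97354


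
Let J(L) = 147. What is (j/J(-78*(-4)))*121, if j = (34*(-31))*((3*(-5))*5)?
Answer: 3188350/49 ≈ 65068.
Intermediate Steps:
j = 79050 (j = -(-15810)*5 = -1054*(-75) = 79050)
(j/J(-78*(-4)))*121 = (79050/147)*121 = (79050*(1/147))*121 = (26350/49)*121 = 3188350/49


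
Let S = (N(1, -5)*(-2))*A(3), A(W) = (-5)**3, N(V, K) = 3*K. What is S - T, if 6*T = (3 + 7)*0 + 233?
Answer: -22733/6 ≈ -3788.8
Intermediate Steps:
A(W) = -125
T = 233/6 (T = ((3 + 7)*0 + 233)/6 = (10*0 + 233)/6 = (0 + 233)/6 = (1/6)*233 = 233/6 ≈ 38.833)
S = -3750 (S = ((3*(-5))*(-2))*(-125) = -15*(-2)*(-125) = 30*(-125) = -3750)
S - T = -3750 - 1*233/6 = -3750 - 233/6 = -22733/6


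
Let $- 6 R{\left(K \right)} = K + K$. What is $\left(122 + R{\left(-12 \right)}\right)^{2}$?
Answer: $15876$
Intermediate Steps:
$R{\left(K \right)} = - \frac{K}{3}$ ($R{\left(K \right)} = - \frac{K + K}{6} = - \frac{2 K}{6} = - \frac{K}{3}$)
$\left(122 + R{\left(-12 \right)}\right)^{2} = \left(122 - -4\right)^{2} = \left(122 + 4\right)^{2} = 126^{2} = 15876$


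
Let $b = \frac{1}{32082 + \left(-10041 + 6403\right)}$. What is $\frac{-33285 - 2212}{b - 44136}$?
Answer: $\frac{1009676668}{1255404383} \approx 0.80426$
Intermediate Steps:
$b = \frac{1}{28444}$ ($b = \frac{1}{32082 - 3638} = \frac{1}{28444} \approx 3.5157 \cdot 10^{-5}$)
$\frac{-33285 - 2212}{b - 44136} = \frac{-33285 - 2212}{\frac{1}{28444} - 44136} = - \frac{35497}{- \frac{1255404383}{28444}} = \left(-35497\right) \left(- \frac{28444}{1255404383}\right) = \frac{1009676668}{1255404383}$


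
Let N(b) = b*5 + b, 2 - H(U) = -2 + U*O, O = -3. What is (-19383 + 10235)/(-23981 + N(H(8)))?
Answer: 9148/23813 ≈ 0.38416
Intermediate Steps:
H(U) = 4 + 3*U (H(U) = 2 - (-2 + U*(-3)) = 2 - (-2 - 3*U) = 2 + (2 + 3*U) = 4 + 3*U)
N(b) = 6*b (N(b) = 5*b + b = 6*b)
(-19383 + 10235)/(-23981 + N(H(8))) = (-19383 + 10235)/(-23981 + 6*(4 + 3*8)) = -9148/(-23981 + 6*(4 + 24)) = -9148/(-23981 + 6*28) = -9148/(-23981 + 168) = -9148/(-23813) = -9148*(-1/23813) = 9148/23813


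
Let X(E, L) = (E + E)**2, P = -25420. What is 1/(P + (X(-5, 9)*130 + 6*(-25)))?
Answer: -1/12570 ≈ -7.9555e-5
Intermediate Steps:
X(E, L) = 4*E**2 (X(E, L) = (2*E)**2 = 4*E**2)
1/(P + (X(-5, 9)*130 + 6*(-25))) = 1/(-25420 + ((4*(-5)**2)*130 + 6*(-25))) = 1/(-25420 + ((4*25)*130 - 150)) = 1/(-25420 + (100*130 - 150)) = 1/(-25420 + (13000 - 150)) = 1/(-25420 + 12850) = 1/(-12570) = -1/12570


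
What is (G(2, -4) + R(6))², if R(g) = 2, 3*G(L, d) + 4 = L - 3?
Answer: ⅑ ≈ 0.11111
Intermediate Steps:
G(L, d) = -7/3 + L/3 (G(L, d) = -4/3 + (L - 3)/3 = -4/3 + (-3 + L)/3 = -4/3 + (-1 + L/3) = -7/3 + L/3)
(G(2, -4) + R(6))² = ((-7/3 + (⅓)*2) + 2)² = ((-7/3 + ⅔) + 2)² = (-5/3 + 2)² = (⅓)² = ⅑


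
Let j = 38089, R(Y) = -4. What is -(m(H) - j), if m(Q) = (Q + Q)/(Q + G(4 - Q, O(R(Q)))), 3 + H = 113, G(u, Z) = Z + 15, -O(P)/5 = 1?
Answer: 228523/6 ≈ 38087.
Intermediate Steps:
O(P) = -5 (O(P) = -5*1 = -5)
G(u, Z) = 15 + Z
H = 110 (H = -3 + 113 = 110)
m(Q) = 2*Q/(10 + Q) (m(Q) = (Q + Q)/(Q + (15 - 5)) = (2*Q)/(Q + 10) = (2*Q)/(10 + Q) = 2*Q/(10 + Q))
-(m(H) - j) = -(2*110/(10 + 110) - 1*38089) = -(2*110/120 - 38089) = -(2*110*(1/120) - 38089) = -(11/6 - 38089) = -1*(-228523/6) = 228523/6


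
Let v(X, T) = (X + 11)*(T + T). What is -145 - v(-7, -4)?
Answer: -113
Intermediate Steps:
v(X, T) = 2*T*(11 + X) (v(X, T) = (11 + X)*(2*T) = 2*T*(11 + X))
-145 - v(-7, -4) = -145 - 2*(-4)*(11 - 7) = -145 - 2*(-4)*4 = -145 - 1*(-32) = -145 + 32 = -113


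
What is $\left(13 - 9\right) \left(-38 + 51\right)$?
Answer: $52$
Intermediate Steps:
$\left(13 - 9\right) \left(-38 + 51\right) = \left(13 - 9\right) 13 = 4 \cdot 13 = 52$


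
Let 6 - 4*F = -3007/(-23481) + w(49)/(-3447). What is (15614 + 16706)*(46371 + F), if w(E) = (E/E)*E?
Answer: 1497629715141600/999247 ≈ 1.4988e+9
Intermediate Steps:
w(E) = E (w(E) = 1*E = E)
F = 2940861/1998494 (F = 3/2 - (-3007/(-23481) + 49/(-3447))/4 = 3/2 - (-3007*(-1/23481) + 49*(-1/3447))/4 = 3/2 - (3007/23481 - 49/3447)/4 = 3/2 - ¼*113760/999247 = 3/2 - 28440/999247 = 2940861/1998494 ≈ 1.4715)
(15614 + 16706)*(46371 + F) = (15614 + 16706)*(46371 + 2940861/1998494) = 32320*(92675106135/1998494) = 1497629715141600/999247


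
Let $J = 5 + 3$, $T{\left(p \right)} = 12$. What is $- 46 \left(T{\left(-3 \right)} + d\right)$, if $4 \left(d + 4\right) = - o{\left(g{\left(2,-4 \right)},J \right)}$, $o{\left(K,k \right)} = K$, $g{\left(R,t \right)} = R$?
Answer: $-345$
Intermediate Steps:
$J = 8$
$d = - \frac{9}{2}$ ($d = -4 + \frac{\left(-1\right) 2}{4} = -4 + \frac{1}{4} \left(-2\right) = -4 - \frac{1}{2} = - \frac{9}{2} \approx -4.5$)
$- 46 \left(T{\left(-3 \right)} + d\right) = - 46 \left(12 - \frac{9}{2}\right) = \left(-46\right) \frac{15}{2} = -345$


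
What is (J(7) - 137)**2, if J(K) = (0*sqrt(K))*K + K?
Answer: 16900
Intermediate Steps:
J(K) = K (J(K) = 0*K + K = 0 + K = K)
(J(7) - 137)**2 = (7 - 137)**2 = (-130)**2 = 16900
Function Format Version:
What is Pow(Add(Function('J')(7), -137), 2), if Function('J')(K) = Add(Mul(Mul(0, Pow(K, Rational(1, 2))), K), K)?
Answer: 16900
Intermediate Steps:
Function('J')(K) = K (Function('J')(K) = Add(Mul(0, K), K) = Add(0, K) = K)
Pow(Add(Function('J')(7), -137), 2) = Pow(Add(7, -137), 2) = Pow(-130, 2) = 16900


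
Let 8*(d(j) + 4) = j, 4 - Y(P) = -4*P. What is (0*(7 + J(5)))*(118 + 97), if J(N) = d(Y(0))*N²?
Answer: 0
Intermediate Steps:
Y(P) = 4 + 4*P (Y(P) = 4 - (-4)*P = 4 + 4*P)
d(j) = -4 + j/8
J(N) = -7*N²/2 (J(N) = (-4 + (4 + 4*0)/8)*N² = (-4 + (4 + 0)/8)*N² = (-4 + (⅛)*4)*N² = (-4 + ½)*N² = -7*N²/2)
(0*(7 + J(5)))*(118 + 97) = (0*(7 - 7/2*5²))*(118 + 97) = (0*(7 - 7/2*25))*215 = (0*(7 - 175/2))*215 = (0*(-161/2))*215 = 0*215 = 0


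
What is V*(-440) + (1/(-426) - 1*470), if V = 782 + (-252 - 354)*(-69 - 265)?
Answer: -38085384061/426 ≈ -8.9402e+7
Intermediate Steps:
V = 203186 (V = 782 - 606*(-334) = 782 + 202404 = 203186)
V*(-440) + (1/(-426) - 1*470) = 203186*(-440) + (1/(-426) - 1*470) = -89401840 + (-1/426 - 470) = -89401840 - 200221/426 = -38085384061/426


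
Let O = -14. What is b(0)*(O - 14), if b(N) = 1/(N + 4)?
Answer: -7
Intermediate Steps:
b(N) = 1/(4 + N)
b(0)*(O - 14) = (-14 - 14)/(4 + 0) = -28/4 = (1/4)*(-28) = -7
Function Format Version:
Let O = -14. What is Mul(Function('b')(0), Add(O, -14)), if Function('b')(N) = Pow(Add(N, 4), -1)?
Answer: -7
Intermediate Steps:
Function('b')(N) = Pow(Add(4, N), -1)
Mul(Function('b')(0), Add(O, -14)) = Mul(Pow(Add(4, 0), -1), Add(-14, -14)) = Mul(Pow(4, -1), -28) = Mul(Rational(1, 4), -28) = -7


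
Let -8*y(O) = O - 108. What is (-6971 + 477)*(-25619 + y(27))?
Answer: 665216137/4 ≈ 1.6630e+8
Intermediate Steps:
y(O) = 27/2 - O/8 (y(O) = -(O - 108)/8 = -(-108 + O)/8 = 27/2 - O/8)
(-6971 + 477)*(-25619 + y(27)) = (-6971 + 477)*(-25619 + (27/2 - 1/8*27)) = -6494*(-25619 + (27/2 - 27/8)) = -6494*(-25619 + 81/8) = -6494*(-204871/8) = 665216137/4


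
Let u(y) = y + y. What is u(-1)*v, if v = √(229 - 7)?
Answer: -2*√222 ≈ -29.799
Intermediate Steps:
u(y) = 2*y
v = √222 ≈ 14.900
u(-1)*v = (2*(-1))*√222 = -2*√222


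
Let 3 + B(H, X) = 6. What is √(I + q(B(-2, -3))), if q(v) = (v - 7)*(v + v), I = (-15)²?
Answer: √201 ≈ 14.177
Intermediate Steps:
B(H, X) = 3 (B(H, X) = -3 + 6 = 3)
I = 225
q(v) = 2*v*(-7 + v) (q(v) = (-7 + v)*(2*v) = 2*v*(-7 + v))
√(I + q(B(-2, -3))) = √(225 + 2*3*(-7 + 3)) = √(225 + 2*3*(-4)) = √(225 - 24) = √201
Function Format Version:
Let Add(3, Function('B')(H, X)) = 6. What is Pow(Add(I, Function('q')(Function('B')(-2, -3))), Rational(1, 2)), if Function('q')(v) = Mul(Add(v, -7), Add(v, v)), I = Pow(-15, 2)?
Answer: Pow(201, Rational(1, 2)) ≈ 14.177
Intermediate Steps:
Function('B')(H, X) = 3 (Function('B')(H, X) = Add(-3, 6) = 3)
I = 225
Function('q')(v) = Mul(2, v, Add(-7, v)) (Function('q')(v) = Mul(Add(-7, v), Mul(2, v)) = Mul(2, v, Add(-7, v)))
Pow(Add(I, Function('q')(Function('B')(-2, -3))), Rational(1, 2)) = Pow(Add(225, Mul(2, 3, Add(-7, 3))), Rational(1, 2)) = Pow(Add(225, Mul(2, 3, -4)), Rational(1, 2)) = Pow(Add(225, -24), Rational(1, 2)) = Pow(201, Rational(1, 2))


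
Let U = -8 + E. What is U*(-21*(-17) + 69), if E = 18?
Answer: 4260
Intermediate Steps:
U = 10 (U = -8 + 18 = 10)
U*(-21*(-17) + 69) = 10*(-21*(-17) + 69) = 10*(357 + 69) = 10*426 = 4260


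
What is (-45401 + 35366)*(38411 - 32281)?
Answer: -61514550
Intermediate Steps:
(-45401 + 35366)*(38411 - 32281) = -10035*6130 = -61514550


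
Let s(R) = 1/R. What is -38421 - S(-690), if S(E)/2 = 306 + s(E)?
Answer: -13466384/345 ≈ -39033.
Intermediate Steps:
S(E) = 612 + 2/E (S(E) = 2*(306 + 1/E) = 612 + 2/E)
-38421 - S(-690) = -38421 - (612 + 2/(-690)) = -38421 - (612 + 2*(-1/690)) = -38421 - (612 - 1/345) = -38421 - 1*211139/345 = -38421 - 211139/345 = -13466384/345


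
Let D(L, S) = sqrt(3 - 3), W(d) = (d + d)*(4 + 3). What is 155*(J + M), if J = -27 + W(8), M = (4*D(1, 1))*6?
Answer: 13175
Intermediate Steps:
W(d) = 14*d (W(d) = (2*d)*7 = 14*d)
D(L, S) = 0 (D(L, S) = sqrt(0) = 0)
M = 0 (M = (4*0)*6 = 0*6 = 0)
J = 85 (J = -27 + 14*8 = -27 + 112 = 85)
155*(J + M) = 155*(85 + 0) = 155*85 = 13175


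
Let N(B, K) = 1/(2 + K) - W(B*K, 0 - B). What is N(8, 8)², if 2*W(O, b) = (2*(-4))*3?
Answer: 14641/100 ≈ 146.41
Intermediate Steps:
W(O, b) = -12 (W(O, b) = ((2*(-4))*3)/2 = (-8*3)/2 = (½)*(-24) = -12)
N(B, K) = 12 + 1/(2 + K) (N(B, K) = 1/(2 + K) - 1*(-12) = 1/(2 + K) + 12 = 12 + 1/(2 + K))
N(8, 8)² = ((25 + 12*8)/(2 + 8))² = ((25 + 96)/10)² = ((⅒)*121)² = (121/10)² = 14641/100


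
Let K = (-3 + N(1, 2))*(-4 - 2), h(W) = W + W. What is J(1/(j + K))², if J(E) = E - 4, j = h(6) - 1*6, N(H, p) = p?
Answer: 2209/144 ≈ 15.340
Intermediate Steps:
h(W) = 2*W
j = 6 (j = 2*6 - 1*6 = 12 - 6 = 6)
K = 6 (K = (-3 + 2)*(-4 - 2) = -1*(-6) = 6)
J(E) = -4 + E
J(1/(j + K))² = (-4 + 1/(6 + 6))² = (-4 + 1/12)² = (-47/12)² = 2209/144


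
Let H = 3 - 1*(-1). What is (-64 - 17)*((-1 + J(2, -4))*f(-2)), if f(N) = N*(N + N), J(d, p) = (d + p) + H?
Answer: -648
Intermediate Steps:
H = 4 (H = 3 + 1 = 4)
J(d, p) = 4 + d + p (J(d, p) = (d + p) + 4 = 4 + d + p)
f(N) = 2*N² (f(N) = N*(2*N) = 2*N²)
(-64 - 17)*((-1 + J(2, -4))*f(-2)) = (-64 - 17)*((-1 + (4 + 2 - 4))*(2*(-2)²)) = -81*(-1 + 2)*2*4 = -81*8 = -648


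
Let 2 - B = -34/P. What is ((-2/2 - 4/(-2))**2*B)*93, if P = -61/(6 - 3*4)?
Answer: 30318/61 ≈ 497.02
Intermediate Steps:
P = 61/6 (P = -61/(6 - 12) = -61/(-6) = -61*(-1/6) = 61/6 ≈ 10.167)
B = 326/61 (B = 2 - (-34)/61/6 = 2 - (-34)*6/61 = 2 - 1*(-204/61) = 2 + 204/61 = 326/61 ≈ 5.3443)
((-2/2 - 4/(-2))**2*B)*93 = ((-2/2 - 4/(-2))**2*(326/61))*93 = ((-2*1/2 - 4*(-1/2))**2*(326/61))*93 = ((-1 + 2)**2*(326/61))*93 = (1**2*(326/61))*93 = (1*(326/61))*93 = (326/61)*93 = 30318/61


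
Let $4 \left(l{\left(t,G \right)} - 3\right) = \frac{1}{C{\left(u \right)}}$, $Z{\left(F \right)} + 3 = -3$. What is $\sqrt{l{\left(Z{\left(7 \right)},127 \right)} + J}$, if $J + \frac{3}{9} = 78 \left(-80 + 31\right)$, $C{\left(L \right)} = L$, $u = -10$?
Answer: $\frac{i \sqrt{13749690}}{60} \approx 61.801 i$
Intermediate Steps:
$Z{\left(F \right)} = -6$ ($Z{\left(F \right)} = -3 - 3 = -6$)
$J = - \frac{11467}{3}$ ($J = - \frac{1}{3} + 78 \left(-80 + 31\right) = - \frac{1}{3} + 78 \left(-49\right) = - \frac{1}{3} - 3822 = - \frac{11467}{3} \approx -3822.3$)
$l{\left(t,G \right)} = \frac{119}{40}$ ($l{\left(t,G \right)} = 3 + \frac{1}{4 \left(-10\right)} = 3 + \frac{1}{4} \left(- \frac{1}{10}\right) = 3 - \frac{1}{40} = \frac{119}{40}$)
$\sqrt{l{\left(Z{\left(7 \right)},127 \right)} + J} = \sqrt{\frac{119}{40} - \frac{11467}{3}} = \sqrt{- \frac{458323}{120}} = \frac{i \sqrt{13749690}}{60}$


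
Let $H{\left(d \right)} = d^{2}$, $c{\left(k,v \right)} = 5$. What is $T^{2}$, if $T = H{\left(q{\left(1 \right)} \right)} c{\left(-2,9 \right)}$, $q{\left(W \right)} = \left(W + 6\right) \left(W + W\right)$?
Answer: $960400$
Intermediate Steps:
$q{\left(W \right)} = 2 W \left(6 + W\right)$ ($q{\left(W \right)} = \left(6 + W\right) 2 W = 2 W \left(6 + W\right)$)
$T = 980$ ($T = \left(2 \cdot 1 \left(6 + 1\right)\right)^{2} \cdot 5 = \left(2 \cdot 1 \cdot 7\right)^{2} \cdot 5 = 14^{2} \cdot 5 = 196 \cdot 5 = 980$)
$T^{2} = 980^{2} = 960400$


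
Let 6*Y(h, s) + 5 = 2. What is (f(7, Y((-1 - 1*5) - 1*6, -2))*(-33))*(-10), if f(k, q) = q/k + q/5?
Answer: -396/7 ≈ -56.571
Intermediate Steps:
Y(h, s) = -1/2 (Y(h, s) = -5/6 + (1/6)*2 = -5/6 + 1/3 = -1/2)
f(k, q) = q/5 + q/k (f(k, q) = q/k + q*(1/5) = q/k + q/5 = q/5 + q/k)
(f(7, Y((-1 - 1*5) - 1*6, -2))*(-33))*(-10) = (((1/5)*(-1/2) - 1/2/7)*(-33))*(-10) = ((-1/10 - 1/2*1/7)*(-33))*(-10) = ((-1/10 - 1/14)*(-33))*(-10) = -6/35*(-33)*(-10) = (198/35)*(-10) = -396/7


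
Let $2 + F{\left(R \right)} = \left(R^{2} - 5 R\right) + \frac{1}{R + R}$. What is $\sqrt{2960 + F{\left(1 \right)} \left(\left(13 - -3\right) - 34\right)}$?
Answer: $\sqrt{3059} \approx 55.308$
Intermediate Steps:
$F{\left(R \right)} = -2 + R^{2} + \frac{1}{2 R} - 5 R$ ($F{\left(R \right)} = -2 + \left(\left(R^{2} - 5 R\right) + \frac{1}{R + R}\right) = -2 + \left(\left(R^{2} - 5 R\right) + \frac{1}{2 R}\right) = -2 + \left(R^{2} + \frac{1}{2 R} - 5 R\right) = -2 + R^{2} + \frac{1}{2 R} - 5 R$)
$\sqrt{2960 + F{\left(1 \right)} \left(\left(13 - -3\right) - 34\right)} = \sqrt{2960 + \left(-2 + 1^{2} + \frac{1}{2 \cdot 1} - 5\right) \left(\left(13 - -3\right) - 34\right)} = \sqrt{2960 + \left(-2 + 1 + \frac{1}{2} \cdot 1 - 5\right) \left(\left(13 + 3\right) - 34\right)} = \sqrt{2960 + \left(-2 + 1 + \frac{1}{2} - 5\right) \left(16 - 34\right)} = \sqrt{2960 - -99} = \sqrt{2960 + 99} = \sqrt{3059}$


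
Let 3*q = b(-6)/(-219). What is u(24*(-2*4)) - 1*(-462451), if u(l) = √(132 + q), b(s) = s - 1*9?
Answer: 462451 + √6331947/219 ≈ 4.6246e+5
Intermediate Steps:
b(s) = -9 + s (b(s) = s - 9 = -9 + s)
q = 5/219 (q = ((-9 - 6)/(-219))/3 = (-15*(-1/219))/3 = (⅓)*(5/73) = 5/219 ≈ 0.022831)
u(l) = √6331947/219 (u(l) = √(132 + 5/219) = √(28913/219) = √6331947/219)
u(24*(-2*4)) - 1*(-462451) = √6331947/219 - 1*(-462451) = √6331947/219 + 462451 = 462451 + √6331947/219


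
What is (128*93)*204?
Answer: 2428416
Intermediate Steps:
(128*93)*204 = 11904*204 = 2428416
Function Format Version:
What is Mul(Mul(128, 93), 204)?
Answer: 2428416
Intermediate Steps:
Mul(Mul(128, 93), 204) = Mul(11904, 204) = 2428416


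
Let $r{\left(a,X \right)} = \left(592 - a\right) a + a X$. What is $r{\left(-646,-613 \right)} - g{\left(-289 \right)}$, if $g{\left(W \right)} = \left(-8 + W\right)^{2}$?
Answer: $-491959$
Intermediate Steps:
$r{\left(a,X \right)} = X a + a \left(592 - a\right)$ ($r{\left(a,X \right)} = a \left(592 - a\right) + X a = X a + a \left(592 - a\right)$)
$r{\left(-646,-613 \right)} - g{\left(-289 \right)} = - 646 \left(592 - 613 - -646\right) - \left(-8 - 289\right)^{2} = - 646 \left(592 - 613 + 646\right) - \left(-297\right)^{2} = \left(-646\right) 625 - 88209 = -403750 - 88209 = -491959$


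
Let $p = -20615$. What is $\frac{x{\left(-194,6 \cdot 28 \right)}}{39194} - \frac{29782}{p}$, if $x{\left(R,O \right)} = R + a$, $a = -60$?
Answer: $\frac{581019749}{403992155} \approx 1.4382$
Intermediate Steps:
$x{\left(R,O \right)} = -60 + R$ ($x{\left(R,O \right)} = R - 60 = -60 + R$)
$\frac{x{\left(-194,6 \cdot 28 \right)}}{39194} - \frac{29782}{p} = \frac{-60 - 194}{39194} - \frac{29782}{-20615} = \left(-254\right) \frac{1}{39194} - - \frac{29782}{20615} = - \frac{127}{19597} + \frac{29782}{20615} = \frac{581019749}{403992155}$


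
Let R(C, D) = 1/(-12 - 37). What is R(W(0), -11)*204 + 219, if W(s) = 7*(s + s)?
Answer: 10527/49 ≈ 214.84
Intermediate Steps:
W(s) = 14*s (W(s) = 7*(2*s) = 14*s)
R(C, D) = -1/49 (R(C, D) = 1/(-49) = -1/49)
R(W(0), -11)*204 + 219 = -1/49*204 + 219 = -204/49 + 219 = 10527/49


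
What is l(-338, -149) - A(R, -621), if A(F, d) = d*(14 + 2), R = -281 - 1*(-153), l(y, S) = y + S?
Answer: 9449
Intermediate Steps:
l(y, S) = S + y
R = -128 (R = -281 + 153 = -128)
A(F, d) = 16*d (A(F, d) = d*16 = 16*d)
l(-338, -149) - A(R, -621) = (-149 - 338) - 16*(-621) = -487 - 1*(-9936) = -487 + 9936 = 9449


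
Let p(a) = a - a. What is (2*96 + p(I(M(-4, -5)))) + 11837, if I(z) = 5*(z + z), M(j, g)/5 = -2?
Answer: 12029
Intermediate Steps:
M(j, g) = -10 (M(j, g) = 5*(-2) = -10)
I(z) = 10*z (I(z) = 5*(2*z) = 10*z)
p(a) = 0
(2*96 + p(I(M(-4, -5)))) + 11837 = (2*96 + 0) + 11837 = (192 + 0) + 11837 = 192 + 11837 = 12029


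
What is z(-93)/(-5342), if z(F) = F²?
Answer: -8649/5342 ≈ -1.6191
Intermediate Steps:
z(-93)/(-5342) = (-93)²/(-5342) = 8649*(-1/5342) = -8649/5342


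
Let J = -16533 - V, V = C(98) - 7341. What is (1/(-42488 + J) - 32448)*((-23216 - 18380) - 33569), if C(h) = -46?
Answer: 125932946780445/51634 ≈ 2.4390e+9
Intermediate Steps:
V = -7387 (V = -46 - 7341 = -7387)
J = -9146 (J = -16533 - 1*(-7387) = -16533 + 7387 = -9146)
(1/(-42488 + J) - 32448)*((-23216 - 18380) - 33569) = (1/(-42488 - 9146) - 32448)*((-23216 - 18380) - 33569) = (1/(-51634) - 32448)*(-41596 - 33569) = (-1/51634 - 32448)*(-75165) = -1675420033/51634*(-75165) = 125932946780445/51634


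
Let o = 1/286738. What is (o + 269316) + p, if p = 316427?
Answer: 167954776335/286738 ≈ 5.8574e+5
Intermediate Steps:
o = 1/286738 ≈ 3.4875e-6
(o + 269316) + p = (1/286738 + 269316) + 316427 = 77223131209/286738 + 316427 = 167954776335/286738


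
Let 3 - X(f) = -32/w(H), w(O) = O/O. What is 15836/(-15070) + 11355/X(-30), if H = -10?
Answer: 17056559/52745 ≈ 323.38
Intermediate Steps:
w(O) = 1
X(f) = 35 (X(f) = 3 - (-32)/1 = 3 - (-32) = 3 - 1*(-32) = 3 + 32 = 35)
15836/(-15070) + 11355/X(-30) = 15836/(-15070) + 11355/35 = 15836*(-1/15070) + 11355*(1/35) = -7918/7535 + 2271/7 = 17056559/52745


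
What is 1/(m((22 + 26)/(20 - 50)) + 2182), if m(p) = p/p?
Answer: 1/2183 ≈ 0.00045808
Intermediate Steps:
m(p) = 1
1/(m((22 + 26)/(20 - 50)) + 2182) = 1/(1 + 2182) = 1/2183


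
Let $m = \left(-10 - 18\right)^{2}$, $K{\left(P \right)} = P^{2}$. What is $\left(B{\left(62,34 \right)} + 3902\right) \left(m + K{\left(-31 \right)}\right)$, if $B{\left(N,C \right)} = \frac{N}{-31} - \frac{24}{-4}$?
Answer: $6815970$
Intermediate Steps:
$B{\left(N,C \right)} = 6 - \frac{N}{31}$ ($B{\left(N,C \right)} = N \left(- \frac{1}{31}\right) - -6 = - \frac{N}{31} + 6 = 6 - \frac{N}{31}$)
$m = 784$ ($m = \left(-28\right)^{2} = 784$)
$\left(B{\left(62,34 \right)} + 3902\right) \left(m + K{\left(-31 \right)}\right) = \left(\left(6 - 2\right) + 3902\right) \left(784 + \left(-31\right)^{2}\right) = \left(\left(6 - 2\right) + 3902\right) \left(784 + 961\right) = \left(4 + 3902\right) 1745 = 3906 \cdot 1745 = 6815970$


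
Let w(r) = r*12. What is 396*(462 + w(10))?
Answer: 230472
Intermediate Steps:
w(r) = 12*r
396*(462 + w(10)) = 396*(462 + 12*10) = 396*(462 + 120) = 396*582 = 230472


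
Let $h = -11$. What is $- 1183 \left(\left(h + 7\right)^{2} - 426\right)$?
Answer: $485030$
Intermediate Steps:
$- 1183 \left(\left(h + 7\right)^{2} - 426\right) = - 1183 \left(\left(-11 + 7\right)^{2} - 426\right) = - 1183 \left(\left(-4\right)^{2} - 426\right) = - 1183 \left(16 - 426\right) = \left(-1183\right) \left(-410\right) = 485030$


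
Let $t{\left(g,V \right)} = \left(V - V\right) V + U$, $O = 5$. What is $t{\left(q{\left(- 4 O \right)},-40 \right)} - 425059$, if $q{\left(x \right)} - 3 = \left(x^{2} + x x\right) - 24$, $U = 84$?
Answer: $-424975$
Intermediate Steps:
$q{\left(x \right)} = -21 + 2 x^{2}$ ($q{\left(x \right)} = 3 - \left(24 - x^{2} - x x\right) = 3 + \left(\left(x^{2} + x^{2}\right) - 24\right) = 3 + \left(2 x^{2} - 24\right) = 3 + \left(-24 + 2 x^{2}\right) = -21 + 2 x^{2}$)
$t{\left(g,V \right)} = 84$ ($t{\left(g,V \right)} = \left(V - V\right) V + 84 = 0 V + 84 = 0 + 84 = 84$)
$t{\left(q{\left(- 4 O \right)},-40 \right)} - 425059 = 84 - 425059 = -424975$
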